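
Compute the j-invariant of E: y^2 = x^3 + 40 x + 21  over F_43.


Delta = -16(4 a^3 + 27 b^2) mod 43 = 29
-1728 * (4 a)^3 = -1728 * (4*40)^3 mod 43 = 21
j = 21 * 29^(-1) mod 43 = 20

j = 20 (mod 43)


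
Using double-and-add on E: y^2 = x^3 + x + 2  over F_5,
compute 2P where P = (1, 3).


k = 2 = 10_2 (binary, LSB first: 01)
Double-and-add from P = (1, 3):
  bit 0 = 0: acc unchanged = O
  bit 1 = 1: acc = O + (4, 0) = (4, 0)

2P = (4, 0)


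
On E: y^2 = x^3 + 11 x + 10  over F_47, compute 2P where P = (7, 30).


Doubling: s = (3 x1^2 + a) / (2 y1)
s = (3*7^2 + 11) / (2*30) mod 47 = 23
x3 = s^2 - 2 x1 mod 47 = 23^2 - 2*7 = 45
y3 = s (x1 - x3) - y1 mod 47 = 23 * (7 - 45) - 30 = 36

2P = (45, 36)


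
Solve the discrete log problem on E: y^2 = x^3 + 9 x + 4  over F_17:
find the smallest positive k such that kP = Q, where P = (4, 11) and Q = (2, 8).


Enumerate multiples of P until we hit Q = (2, 8):
  1P = (4, 11)
  2P = (5, 15)
  3P = (7, 11)
  4P = (6, 6)
  5P = (9, 10)
  6P = (2, 9)
  7P = (12, 15)
  8P = (14, 1)
  9P = (0, 2)
  10P = (0, 15)
  11P = (14, 16)
  12P = (12, 2)
  13P = (2, 8)
Match found at i = 13.

k = 13


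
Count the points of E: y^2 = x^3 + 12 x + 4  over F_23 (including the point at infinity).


For each x in F_23, count y with y^2 = x^3 + 12 x + 4 mod 23:
  x = 0: RHS = 4, y in [2, 21]  -> 2 point(s)
  x = 2: RHS = 13, y in [6, 17]  -> 2 point(s)
  x = 4: RHS = 1, y in [1, 22]  -> 2 point(s)
  x = 6: RHS = 16, y in [4, 19]  -> 2 point(s)
  x = 9: RHS = 13, y in [6, 17]  -> 2 point(s)
  x = 11: RHS = 18, y in [8, 15]  -> 2 point(s)
  x = 12: RHS = 13, y in [6, 17]  -> 2 point(s)
  x = 14: RHS = 18, y in [8, 15]  -> 2 point(s)
  x = 18: RHS = 3, y in [7, 16]  -> 2 point(s)
  x = 21: RHS = 18, y in [8, 15]  -> 2 point(s)
Affine points: 20. Add the point at infinity: total = 21.

#E(F_23) = 21


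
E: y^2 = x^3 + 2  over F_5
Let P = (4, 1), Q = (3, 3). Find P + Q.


P != Q, so use the chord formula.
s = (y2 - y1) / (x2 - x1) = (2) / (4) mod 5 = 3
x3 = s^2 - x1 - x2 mod 5 = 3^2 - 4 - 3 = 2
y3 = s (x1 - x3) - y1 mod 5 = 3 * (4 - 2) - 1 = 0

P + Q = (2, 0)


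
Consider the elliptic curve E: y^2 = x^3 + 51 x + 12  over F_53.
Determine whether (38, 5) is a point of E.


Check whether y^2 = x^3 + 51 x + 12 (mod 53) for (x, y) = (38, 5).
LHS: y^2 = 5^2 mod 53 = 25
RHS: x^3 + 51 x + 12 = 38^3 + 51*38 + 12 mod 53 = 6
LHS != RHS

No, not on the curve


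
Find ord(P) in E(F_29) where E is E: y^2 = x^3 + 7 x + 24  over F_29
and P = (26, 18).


Compute successive multiples of P until we hit O:
  1P = (26, 18)
  2P = (0, 13)
  3P = (9, 2)
  4P = (28, 4)
  5P = (24, 26)
  6P = (24, 3)
  7P = (28, 25)
  8P = (9, 27)
  ... (continuing to 11P)
  11P = O

ord(P) = 11


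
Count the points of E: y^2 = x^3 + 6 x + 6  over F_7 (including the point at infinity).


For each x in F_7, count y with y^2 = x^3 + 6 x + 6 mod 7:
  x = 3: RHS = 2, y in [3, 4]  -> 2 point(s)
  x = 5: RHS = 0, y in [0]  -> 1 point(s)
Affine points: 3. Add the point at infinity: total = 4.

#E(F_7) = 4


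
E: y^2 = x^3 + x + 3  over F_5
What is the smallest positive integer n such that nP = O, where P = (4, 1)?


Compute successive multiples of P until we hit O:
  1P = (4, 1)
  2P = (1, 0)
  3P = (4, 4)
  4P = O

ord(P) = 4


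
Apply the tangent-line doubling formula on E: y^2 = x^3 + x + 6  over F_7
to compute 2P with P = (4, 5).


Doubling: s = (3 x1^2 + a) / (2 y1)
s = (3*4^2 + 1) / (2*5) mod 7 = 0
x3 = s^2 - 2 x1 mod 7 = 0^2 - 2*4 = 6
y3 = s (x1 - x3) - y1 mod 7 = 0 * (4 - 6) - 5 = 2

2P = (6, 2)


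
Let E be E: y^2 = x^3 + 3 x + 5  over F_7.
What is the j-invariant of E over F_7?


Delta = -16(4 a^3 + 27 b^2) mod 7 = 2
-1728 * (4 a)^3 = -1728 * (4*3)^3 mod 7 = 6
j = 6 * 2^(-1) mod 7 = 3

j = 3 (mod 7)


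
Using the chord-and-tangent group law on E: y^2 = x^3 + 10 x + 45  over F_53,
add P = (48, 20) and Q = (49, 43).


P != Q, so use the chord formula.
s = (y2 - y1) / (x2 - x1) = (23) / (1) mod 53 = 23
x3 = s^2 - x1 - x2 mod 53 = 23^2 - 48 - 49 = 8
y3 = s (x1 - x3) - y1 mod 53 = 23 * (48 - 8) - 20 = 52

P + Q = (8, 52)


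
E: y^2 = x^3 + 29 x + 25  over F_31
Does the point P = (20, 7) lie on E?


Check whether y^2 = x^3 + 29 x + 25 (mod 31) for (x, y) = (20, 7).
LHS: y^2 = 7^2 mod 31 = 18
RHS: x^3 + 29 x + 25 = 20^3 + 29*20 + 25 mod 31 = 18
LHS = RHS

Yes, on the curve


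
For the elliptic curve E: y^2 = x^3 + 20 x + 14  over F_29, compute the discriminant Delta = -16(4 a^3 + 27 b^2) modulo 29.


4 a^3 + 27 b^2 = 4*20^3 + 27*14^2 = 32000 + 5292 = 37292
Delta = -16 * (37292) = -596672
Delta mod 29 = 3

Delta = 3 (mod 29)


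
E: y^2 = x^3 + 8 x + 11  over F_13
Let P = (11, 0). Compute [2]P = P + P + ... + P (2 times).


k = 2 = 10_2 (binary, LSB first: 01)
Double-and-add from P = (11, 0):
  bit 0 = 0: acc unchanged = O
  bit 1 = 1: acc = O + O = O

2P = O


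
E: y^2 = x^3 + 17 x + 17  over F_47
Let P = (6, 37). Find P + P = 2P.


Doubling: s = (3 x1^2 + a) / (2 y1)
s = (3*6^2 + 17) / (2*37) mod 47 = 29
x3 = s^2 - 2 x1 mod 47 = 29^2 - 2*6 = 30
y3 = s (x1 - x3) - y1 mod 47 = 29 * (6 - 30) - 37 = 19

2P = (30, 19)


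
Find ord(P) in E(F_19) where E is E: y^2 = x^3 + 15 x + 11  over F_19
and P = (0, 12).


Compute successive multiples of P until we hit O:
  1P = (0, 12)
  2P = (9, 18)
  3P = (2, 12)
  4P = (17, 7)
  5P = (13, 3)
  6P = (13, 16)
  7P = (17, 12)
  8P = (2, 7)
  ... (continuing to 11P)
  11P = O

ord(P) = 11


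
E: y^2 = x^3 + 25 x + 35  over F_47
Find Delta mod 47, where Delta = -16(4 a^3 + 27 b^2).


4 a^3 + 27 b^2 = 4*25^3 + 27*35^2 = 62500 + 33075 = 95575
Delta = -16 * (95575) = -1529200
Delta mod 47 = 39

Delta = 39 (mod 47)


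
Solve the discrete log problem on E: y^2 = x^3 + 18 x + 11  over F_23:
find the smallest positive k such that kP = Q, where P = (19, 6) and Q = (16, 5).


Enumerate multiples of P until we hit Q = (16, 5):
  1P = (19, 6)
  2P = (21, 6)
  3P = (6, 17)
  4P = (16, 18)
  5P = (4, 3)
  6P = (12, 0)
  7P = (4, 20)
  8P = (16, 5)
Match found at i = 8.

k = 8


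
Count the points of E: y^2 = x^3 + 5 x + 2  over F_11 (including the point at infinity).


For each x in F_11, count y with y^2 = x^3 + 5 x + 2 mod 11:
  x = 2: RHS = 9, y in [3, 8]  -> 2 point(s)
  x = 3: RHS = 0, y in [0]  -> 1 point(s)
  x = 4: RHS = 9, y in [3, 8]  -> 2 point(s)
  x = 5: RHS = 9, y in [3, 8]  -> 2 point(s)
  x = 8: RHS = 4, y in [2, 9]  -> 2 point(s)
Affine points: 9. Add the point at infinity: total = 10.

#E(F_11) = 10


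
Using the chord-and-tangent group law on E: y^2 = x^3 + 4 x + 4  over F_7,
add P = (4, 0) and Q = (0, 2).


P != Q, so use the chord formula.
s = (y2 - y1) / (x2 - x1) = (2) / (3) mod 7 = 3
x3 = s^2 - x1 - x2 mod 7 = 3^2 - 4 - 0 = 5
y3 = s (x1 - x3) - y1 mod 7 = 3 * (4 - 5) - 0 = 4

P + Q = (5, 4)


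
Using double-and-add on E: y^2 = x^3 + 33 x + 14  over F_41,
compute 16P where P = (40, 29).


k = 16 = 10000_2 (binary, LSB first: 00001)
Double-and-add from P = (40, 29):
  bit 0 = 0: acc unchanged = O
  bit 1 = 0: acc unchanged = O
  bit 2 = 0: acc unchanged = O
  bit 3 = 0: acc unchanged = O
  bit 4 = 1: acc = O + (23, 36) = (23, 36)

16P = (23, 36)


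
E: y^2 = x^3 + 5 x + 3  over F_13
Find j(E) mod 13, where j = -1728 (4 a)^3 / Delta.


Delta = -16(4 a^3 + 27 b^2) mod 13 = 7
-1728 * (4 a)^3 = -1728 * (4*5)^3 mod 13 = 5
j = 5 * 7^(-1) mod 13 = 10

j = 10 (mod 13)


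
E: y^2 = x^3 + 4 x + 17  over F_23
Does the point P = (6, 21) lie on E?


Check whether y^2 = x^3 + 4 x + 17 (mod 23) for (x, y) = (6, 21).
LHS: y^2 = 21^2 mod 23 = 4
RHS: x^3 + 4 x + 17 = 6^3 + 4*6 + 17 mod 23 = 4
LHS = RHS

Yes, on the curve


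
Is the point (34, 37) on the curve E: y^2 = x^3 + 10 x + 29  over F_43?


Check whether y^2 = x^3 + 10 x + 29 (mod 43) for (x, y) = (34, 37).
LHS: y^2 = 37^2 mod 43 = 36
RHS: x^3 + 10 x + 29 = 34^3 + 10*34 + 29 mod 43 = 27
LHS != RHS

No, not on the curve


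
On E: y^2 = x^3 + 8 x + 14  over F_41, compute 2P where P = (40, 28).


Doubling: s = (3 x1^2 + a) / (2 y1)
s = (3*40^2 + 8) / (2*28) mod 41 = 39
x3 = s^2 - 2 x1 mod 41 = 39^2 - 2*40 = 6
y3 = s (x1 - x3) - y1 mod 41 = 39 * (40 - 6) - 28 = 27

2P = (6, 27)


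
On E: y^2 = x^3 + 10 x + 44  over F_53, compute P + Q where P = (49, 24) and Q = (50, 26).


P != Q, so use the chord formula.
s = (y2 - y1) / (x2 - x1) = (2) / (1) mod 53 = 2
x3 = s^2 - x1 - x2 mod 53 = 2^2 - 49 - 50 = 11
y3 = s (x1 - x3) - y1 mod 53 = 2 * (49 - 11) - 24 = 52

P + Q = (11, 52)


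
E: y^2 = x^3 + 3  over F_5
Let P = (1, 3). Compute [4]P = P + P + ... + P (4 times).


k = 4 = 100_2 (binary, LSB first: 001)
Double-and-add from P = (1, 3):
  bit 0 = 0: acc unchanged = O
  bit 1 = 0: acc unchanged = O
  bit 2 = 1: acc = O + (2, 1) = (2, 1)

4P = (2, 1)


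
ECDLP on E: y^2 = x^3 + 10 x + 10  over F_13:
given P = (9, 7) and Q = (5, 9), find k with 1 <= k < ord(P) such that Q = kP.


Enumerate multiples of P until we hit Q = (5, 9):
  1P = (9, 7)
  2P = (5, 4)
  3P = (2, 8)
  4P = (6, 0)
  5P = (2, 5)
  6P = (5, 9)
Match found at i = 6.

k = 6


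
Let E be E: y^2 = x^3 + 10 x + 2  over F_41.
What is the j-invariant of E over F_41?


Delta = -16(4 a^3 + 27 b^2) mod 41 = 36
-1728 * (4 a)^3 = -1728 * (4*10)^3 mod 41 = 6
j = 6 * 36^(-1) mod 41 = 7

j = 7 (mod 41)


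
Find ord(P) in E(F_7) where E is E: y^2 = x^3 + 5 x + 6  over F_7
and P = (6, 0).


Compute successive multiples of P until we hit O:
  1P = (6, 0)
  2P = O

ord(P) = 2


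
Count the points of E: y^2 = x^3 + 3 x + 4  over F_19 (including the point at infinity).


For each x in F_19, count y with y^2 = x^3 + 3 x + 4 mod 19:
  x = 0: RHS = 4, y in [2, 17]  -> 2 point(s)
  x = 4: RHS = 4, y in [2, 17]  -> 2 point(s)
  x = 5: RHS = 11, y in [7, 12]  -> 2 point(s)
  x = 7: RHS = 7, y in [8, 11]  -> 2 point(s)
  x = 9: RHS = 0, y in [0]  -> 1 point(s)
  x = 11: RHS = 0, y in [0]  -> 1 point(s)
  x = 12: RHS = 1, y in [1, 18]  -> 2 point(s)
  x = 13: RHS = 17, y in [6, 13]  -> 2 point(s)
  x = 14: RHS = 16, y in [4, 15]  -> 2 point(s)
  x = 15: RHS = 4, y in [2, 17]  -> 2 point(s)
  x = 16: RHS = 6, y in [5, 14]  -> 2 point(s)
  x = 17: RHS = 9, y in [3, 16]  -> 2 point(s)
  x = 18: RHS = 0, y in [0]  -> 1 point(s)
Affine points: 23. Add the point at infinity: total = 24.

#E(F_19) = 24


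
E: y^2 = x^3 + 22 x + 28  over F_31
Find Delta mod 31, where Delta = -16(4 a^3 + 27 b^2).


4 a^3 + 27 b^2 = 4*22^3 + 27*28^2 = 42592 + 21168 = 63760
Delta = -16 * (63760) = -1020160
Delta mod 31 = 19

Delta = 19 (mod 31)


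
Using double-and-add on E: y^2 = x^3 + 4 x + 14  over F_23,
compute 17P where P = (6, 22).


k = 17 = 10001_2 (binary, LSB first: 10001)
Double-and-add from P = (6, 22):
  bit 0 = 1: acc = O + (6, 22) = (6, 22)
  bit 1 = 0: acc unchanged = (6, 22)
  bit 2 = 0: acc unchanged = (6, 22)
  bit 3 = 0: acc unchanged = (6, 22)
  bit 4 = 1: acc = (6, 22) + (14, 13) = (19, 7)

17P = (19, 7)


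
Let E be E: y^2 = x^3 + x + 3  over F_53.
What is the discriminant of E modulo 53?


4 a^3 + 27 b^2 = 4*1^3 + 27*3^2 = 4 + 243 = 247
Delta = -16 * (247) = -3952
Delta mod 53 = 23

Delta = 23 (mod 53)


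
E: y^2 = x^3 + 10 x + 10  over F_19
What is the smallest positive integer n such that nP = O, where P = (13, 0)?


Compute successive multiples of P until we hit O:
  1P = (13, 0)
  2P = O

ord(P) = 2


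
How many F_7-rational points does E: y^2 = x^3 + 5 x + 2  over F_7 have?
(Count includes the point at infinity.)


For each x in F_7, count y with y^2 = x^3 + 5 x + 2 mod 7:
  x = 0: RHS = 2, y in [3, 4]  -> 2 point(s)
  x = 1: RHS = 1, y in [1, 6]  -> 2 point(s)
  x = 3: RHS = 2, y in [3, 4]  -> 2 point(s)
  x = 4: RHS = 2, y in [3, 4]  -> 2 point(s)
Affine points: 8. Add the point at infinity: total = 9.

#E(F_7) = 9


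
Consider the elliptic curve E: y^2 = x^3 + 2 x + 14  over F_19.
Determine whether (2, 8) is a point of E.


Check whether y^2 = x^3 + 2 x + 14 (mod 19) for (x, y) = (2, 8).
LHS: y^2 = 8^2 mod 19 = 7
RHS: x^3 + 2 x + 14 = 2^3 + 2*2 + 14 mod 19 = 7
LHS = RHS

Yes, on the curve


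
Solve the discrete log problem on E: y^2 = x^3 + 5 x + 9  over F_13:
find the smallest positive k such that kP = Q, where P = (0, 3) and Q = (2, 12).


Enumerate multiples of P until we hit Q = (2, 12):
  1P = (0, 3)
  2P = (9, 9)
  3P = (3, 8)
  4P = (7, 7)
  5P = (5, 9)
  6P = (11, 2)
  7P = (12, 4)
  8P = (2, 12)
Match found at i = 8.

k = 8


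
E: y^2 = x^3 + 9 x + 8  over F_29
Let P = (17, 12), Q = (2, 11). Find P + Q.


P != Q, so use the chord formula.
s = (y2 - y1) / (x2 - x1) = (28) / (14) mod 29 = 2
x3 = s^2 - x1 - x2 mod 29 = 2^2 - 17 - 2 = 14
y3 = s (x1 - x3) - y1 mod 29 = 2 * (17 - 14) - 12 = 23

P + Q = (14, 23)


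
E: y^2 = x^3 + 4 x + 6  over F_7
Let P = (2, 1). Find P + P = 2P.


Doubling: s = (3 x1^2 + a) / (2 y1)
s = (3*2^2 + 4) / (2*1) mod 7 = 1
x3 = s^2 - 2 x1 mod 7 = 1^2 - 2*2 = 4
y3 = s (x1 - x3) - y1 mod 7 = 1 * (2 - 4) - 1 = 4

2P = (4, 4)


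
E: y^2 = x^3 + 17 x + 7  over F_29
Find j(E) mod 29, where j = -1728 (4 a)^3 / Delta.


Delta = -16(4 a^3 + 27 b^2) mod 29 = 17
-1728 * (4 a)^3 = -1728 * (4*17)^3 mod 29 = 23
j = 23 * 17^(-1) mod 29 = 15

j = 15 (mod 29)


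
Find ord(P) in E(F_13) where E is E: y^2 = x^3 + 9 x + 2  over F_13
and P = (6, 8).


Compute successive multiples of P until we hit O:
  1P = (6, 8)
  2P = (1, 5)
  3P = (10, 0)
  4P = (1, 8)
  5P = (6, 5)
  6P = O

ord(P) = 6


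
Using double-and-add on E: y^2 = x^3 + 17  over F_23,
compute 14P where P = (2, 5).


k = 14 = 1110_2 (binary, LSB first: 0111)
Double-and-add from P = (2, 5):
  bit 0 = 0: acc unchanged = O
  bit 1 = 1: acc = O + (14, 22) = (14, 22)
  bit 2 = 1: acc = (14, 22) + (20, 17) = (21, 3)
  bit 3 = 1: acc = (21, 3) + (1, 15) = (17, 13)

14P = (17, 13)


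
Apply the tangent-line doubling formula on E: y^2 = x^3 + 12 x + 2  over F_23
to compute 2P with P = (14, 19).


Doubling: s = (3 x1^2 + a) / (2 y1)
s = (3*14^2 + 12) / (2*19) mod 23 = 17
x3 = s^2 - 2 x1 mod 23 = 17^2 - 2*14 = 8
y3 = s (x1 - x3) - y1 mod 23 = 17 * (14 - 8) - 19 = 14

2P = (8, 14)


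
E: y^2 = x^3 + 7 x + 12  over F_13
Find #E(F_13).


For each x in F_13, count y with y^2 = x^3 + 7 x + 12 mod 13:
  x = 0: RHS = 12, y in [5, 8]  -> 2 point(s)
  x = 4: RHS = 0, y in [0]  -> 1 point(s)
  x = 5: RHS = 3, y in [4, 9]  -> 2 point(s)
  x = 6: RHS = 10, y in [6, 7]  -> 2 point(s)
  x = 7: RHS = 1, y in [1, 12]  -> 2 point(s)
  x = 10: RHS = 3, y in [4, 9]  -> 2 point(s)
  x = 11: RHS = 3, y in [4, 9]  -> 2 point(s)
  x = 12: RHS = 4, y in [2, 11]  -> 2 point(s)
Affine points: 15. Add the point at infinity: total = 16.

#E(F_13) = 16


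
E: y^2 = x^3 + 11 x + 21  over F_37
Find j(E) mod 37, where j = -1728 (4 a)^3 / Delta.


Delta = -16(4 a^3 + 27 b^2) mod 37 = 28
-1728 * (4 a)^3 = -1728 * (4*11)^3 mod 37 = 36
j = 36 * 28^(-1) mod 37 = 33

j = 33 (mod 37)


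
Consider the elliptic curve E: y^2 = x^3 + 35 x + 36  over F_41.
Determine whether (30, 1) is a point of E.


Check whether y^2 = x^3 + 35 x + 36 (mod 41) for (x, y) = (30, 1).
LHS: y^2 = 1^2 mod 41 = 1
RHS: x^3 + 35 x + 36 = 30^3 + 35*30 + 36 mod 41 = 1
LHS = RHS

Yes, on the curve


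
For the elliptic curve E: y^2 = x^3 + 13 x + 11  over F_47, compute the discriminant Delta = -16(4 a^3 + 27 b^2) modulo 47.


4 a^3 + 27 b^2 = 4*13^3 + 27*11^2 = 8788 + 3267 = 12055
Delta = -16 * (12055) = -192880
Delta mod 47 = 8

Delta = 8 (mod 47)


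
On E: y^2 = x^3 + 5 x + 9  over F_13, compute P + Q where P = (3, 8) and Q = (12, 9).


P != Q, so use the chord formula.
s = (y2 - y1) / (x2 - x1) = (1) / (9) mod 13 = 3
x3 = s^2 - x1 - x2 mod 13 = 3^2 - 3 - 12 = 7
y3 = s (x1 - x3) - y1 mod 13 = 3 * (3 - 7) - 8 = 6

P + Q = (7, 6)


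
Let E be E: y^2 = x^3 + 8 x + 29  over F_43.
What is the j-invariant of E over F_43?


Delta = -16(4 a^3 + 27 b^2) mod 43 = 36
-1728 * (4 a)^3 = -1728 * (4*8)^3 mod 43 = 27
j = 27 * 36^(-1) mod 43 = 33

j = 33 (mod 43)


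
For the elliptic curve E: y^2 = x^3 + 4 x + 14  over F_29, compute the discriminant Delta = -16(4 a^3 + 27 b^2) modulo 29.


4 a^3 + 27 b^2 = 4*4^3 + 27*14^2 = 256 + 5292 = 5548
Delta = -16 * (5548) = -88768
Delta mod 29 = 1

Delta = 1 (mod 29)


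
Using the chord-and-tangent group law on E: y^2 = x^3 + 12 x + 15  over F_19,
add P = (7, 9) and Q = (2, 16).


P != Q, so use the chord formula.
s = (y2 - y1) / (x2 - x1) = (7) / (14) mod 19 = 10
x3 = s^2 - x1 - x2 mod 19 = 10^2 - 7 - 2 = 15
y3 = s (x1 - x3) - y1 mod 19 = 10 * (7 - 15) - 9 = 6

P + Q = (15, 6)


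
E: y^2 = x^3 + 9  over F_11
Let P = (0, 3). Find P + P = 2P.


Doubling: s = (3 x1^2 + a) / (2 y1)
s = (3*0^2 + 0) / (2*3) mod 11 = 0
x3 = s^2 - 2 x1 mod 11 = 0^2 - 2*0 = 0
y3 = s (x1 - x3) - y1 mod 11 = 0 * (0 - 0) - 3 = 8

2P = (0, 8)


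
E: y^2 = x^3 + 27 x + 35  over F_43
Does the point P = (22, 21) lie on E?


Check whether y^2 = x^3 + 27 x + 35 (mod 43) for (x, y) = (22, 21).
LHS: y^2 = 21^2 mod 43 = 11
RHS: x^3 + 27 x + 35 = 22^3 + 27*22 + 35 mod 43 = 11
LHS = RHS

Yes, on the curve


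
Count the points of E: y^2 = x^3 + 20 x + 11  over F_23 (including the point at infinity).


For each x in F_23, count y with y^2 = x^3 + 20 x + 11 mod 23:
  x = 1: RHS = 9, y in [3, 20]  -> 2 point(s)
  x = 2: RHS = 13, y in [6, 17]  -> 2 point(s)
  x = 3: RHS = 6, y in [11, 12]  -> 2 point(s)
  x = 5: RHS = 6, y in [11, 12]  -> 2 point(s)
  x = 6: RHS = 2, y in [5, 18]  -> 2 point(s)
  x = 8: RHS = 16, y in [4, 19]  -> 2 point(s)
  x = 9: RHS = 0, y in [0]  -> 1 point(s)
  x = 12: RHS = 1, y in [1, 22]  -> 2 point(s)
  x = 15: RHS = 6, y in [11, 12]  -> 2 point(s)
  x = 18: RHS = 16, y in [4, 19]  -> 2 point(s)
  x = 20: RHS = 16, y in [4, 19]  -> 2 point(s)
  x = 21: RHS = 9, y in [3, 20]  -> 2 point(s)
  x = 22: RHS = 13, y in [6, 17]  -> 2 point(s)
Affine points: 25. Add the point at infinity: total = 26.

#E(F_23) = 26


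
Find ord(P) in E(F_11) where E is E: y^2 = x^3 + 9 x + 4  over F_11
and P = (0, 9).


Compute successive multiples of P until we hit O:
  1P = (0, 9)
  2P = (3, 6)
  3P = (9, 0)
  4P = (3, 5)
  5P = (0, 2)
  6P = O

ord(P) = 6


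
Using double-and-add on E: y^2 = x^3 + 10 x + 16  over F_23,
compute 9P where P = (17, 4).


k = 9 = 1001_2 (binary, LSB first: 1001)
Double-and-add from P = (17, 4):
  bit 0 = 1: acc = O + (17, 4) = (17, 4)
  bit 1 = 0: acc unchanged = (17, 4)
  bit 2 = 0: acc unchanged = (17, 4)
  bit 3 = 1: acc = (17, 4) + (6, 19) = (3, 2)

9P = (3, 2)


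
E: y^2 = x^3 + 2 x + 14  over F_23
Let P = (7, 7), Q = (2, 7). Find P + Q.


P != Q, so use the chord formula.
s = (y2 - y1) / (x2 - x1) = (0) / (18) mod 23 = 0
x3 = s^2 - x1 - x2 mod 23 = 0^2 - 7 - 2 = 14
y3 = s (x1 - x3) - y1 mod 23 = 0 * (7 - 14) - 7 = 16

P + Q = (14, 16)


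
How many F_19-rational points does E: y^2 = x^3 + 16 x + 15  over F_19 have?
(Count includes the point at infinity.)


For each x in F_19, count y with y^2 = x^3 + 16 x + 15 mod 19:
  x = 2: RHS = 17, y in [6, 13]  -> 2 point(s)
  x = 5: RHS = 11, y in [7, 12]  -> 2 point(s)
  x = 6: RHS = 4, y in [2, 17]  -> 2 point(s)
  x = 8: RHS = 9, y in [3, 16]  -> 2 point(s)
  x = 10: RHS = 16, y in [4, 15]  -> 2 point(s)
  x = 12: RHS = 16, y in [4, 15]  -> 2 point(s)
  x = 13: RHS = 7, y in [8, 11]  -> 2 point(s)
  x = 14: RHS = 0, y in [0]  -> 1 point(s)
  x = 15: RHS = 1, y in [1, 18]  -> 2 point(s)
  x = 16: RHS = 16, y in [4, 15]  -> 2 point(s)
  x = 18: RHS = 17, y in [6, 13]  -> 2 point(s)
Affine points: 21. Add the point at infinity: total = 22.

#E(F_19) = 22


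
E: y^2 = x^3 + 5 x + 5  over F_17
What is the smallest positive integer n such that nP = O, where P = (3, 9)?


Compute successive multiples of P until we hit O:
  1P = (3, 9)
  2P = (15, 15)
  3P = (12, 12)
  4P = (4, 2)
  5P = (8, 9)
  6P = (6, 8)
  7P = (10, 16)
  8P = (5, 6)
  ... (continuing to 21P)
  21P = O

ord(P) = 21


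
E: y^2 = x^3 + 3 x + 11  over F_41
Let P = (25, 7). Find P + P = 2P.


Doubling: s = (3 x1^2 + a) / (2 y1)
s = (3*25^2 + 3) / (2*7) mod 41 = 17
x3 = s^2 - 2 x1 mod 41 = 17^2 - 2*25 = 34
y3 = s (x1 - x3) - y1 mod 41 = 17 * (25 - 34) - 7 = 4

2P = (34, 4)


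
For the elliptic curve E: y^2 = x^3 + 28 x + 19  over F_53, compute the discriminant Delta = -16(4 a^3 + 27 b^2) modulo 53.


4 a^3 + 27 b^2 = 4*28^3 + 27*19^2 = 87808 + 9747 = 97555
Delta = -16 * (97555) = -1560880
Delta mod 53 = 23

Delta = 23 (mod 53)


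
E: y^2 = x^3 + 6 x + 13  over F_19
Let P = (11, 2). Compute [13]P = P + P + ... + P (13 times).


k = 13 = 1101_2 (binary, LSB first: 1011)
Double-and-add from P = (11, 2):
  bit 0 = 1: acc = O + (11, 2) = (11, 2)
  bit 1 = 0: acc unchanged = (11, 2)
  bit 2 = 1: acc = (11, 2) + (4, 5) = (10, 3)
  bit 3 = 1: acc = (10, 3) + (9, 6) = (9, 13)

13P = (9, 13)


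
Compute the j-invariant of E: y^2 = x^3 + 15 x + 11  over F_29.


Delta = -16(4 a^3 + 27 b^2) mod 29 = 7
-1728 * (4 a)^3 = -1728 * (4*15)^3 mod 29 = 9
j = 9 * 7^(-1) mod 29 = 22

j = 22 (mod 29)


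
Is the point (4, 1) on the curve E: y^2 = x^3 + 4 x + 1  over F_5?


Check whether y^2 = x^3 + 4 x + 1 (mod 5) for (x, y) = (4, 1).
LHS: y^2 = 1^2 mod 5 = 1
RHS: x^3 + 4 x + 1 = 4^3 + 4*4 + 1 mod 5 = 1
LHS = RHS

Yes, on the curve


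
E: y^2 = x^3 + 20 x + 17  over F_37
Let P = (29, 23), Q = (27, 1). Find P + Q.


P != Q, so use the chord formula.
s = (y2 - y1) / (x2 - x1) = (15) / (35) mod 37 = 11
x3 = s^2 - x1 - x2 mod 37 = 11^2 - 29 - 27 = 28
y3 = s (x1 - x3) - y1 mod 37 = 11 * (29 - 28) - 23 = 25

P + Q = (28, 25)


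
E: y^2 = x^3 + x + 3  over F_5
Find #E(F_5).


For each x in F_5, count y with y^2 = x^3 + 1 x + 3 mod 5:
  x = 1: RHS = 0, y in [0]  -> 1 point(s)
  x = 4: RHS = 1, y in [1, 4]  -> 2 point(s)
Affine points: 3. Add the point at infinity: total = 4.

#E(F_5) = 4


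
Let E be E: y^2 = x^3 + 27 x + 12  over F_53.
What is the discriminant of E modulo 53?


4 a^3 + 27 b^2 = 4*27^3 + 27*12^2 = 78732 + 3888 = 82620
Delta = -16 * (82620) = -1321920
Delta mod 53 = 6

Delta = 6 (mod 53)


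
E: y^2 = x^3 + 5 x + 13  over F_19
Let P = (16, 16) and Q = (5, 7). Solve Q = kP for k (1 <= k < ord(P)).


Enumerate multiples of P until we hit Q = (5, 7):
  1P = (16, 16)
  2P = (7, 12)
  3P = (3, 13)
  4P = (5, 7)
Match found at i = 4.

k = 4


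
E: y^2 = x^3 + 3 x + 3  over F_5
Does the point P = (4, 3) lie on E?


Check whether y^2 = x^3 + 3 x + 3 (mod 5) for (x, y) = (4, 3).
LHS: y^2 = 3^2 mod 5 = 4
RHS: x^3 + 3 x + 3 = 4^3 + 3*4 + 3 mod 5 = 4
LHS = RHS

Yes, on the curve


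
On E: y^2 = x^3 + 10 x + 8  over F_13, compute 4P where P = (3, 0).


k = 4 = 100_2 (binary, LSB first: 001)
Double-and-add from P = (3, 0):
  bit 0 = 0: acc unchanged = O
  bit 1 = 0: acc unchanged = O
  bit 2 = 1: acc = O + O = O

4P = O


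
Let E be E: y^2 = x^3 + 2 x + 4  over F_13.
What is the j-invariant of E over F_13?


Delta = -16(4 a^3 + 27 b^2) mod 13 = 12
-1728 * (4 a)^3 = -1728 * (4*2)^3 mod 13 = 5
j = 5 * 12^(-1) mod 13 = 8

j = 8 (mod 13)


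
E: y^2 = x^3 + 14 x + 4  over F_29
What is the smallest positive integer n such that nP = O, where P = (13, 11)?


Compute successive multiples of P until we hit O:
  1P = (13, 11)
  2P = (19, 13)
  3P = (10, 19)
  4P = (26, 14)
  5P = (23, 9)
  6P = (0, 27)
  7P = (17, 14)
  8P = (5, 24)
  ... (continuing to 20P)
  20P = O

ord(P) = 20


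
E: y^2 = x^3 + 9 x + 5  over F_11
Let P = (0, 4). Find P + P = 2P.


Doubling: s = (3 x1^2 + a) / (2 y1)
s = (3*0^2 + 9) / (2*4) mod 11 = 8
x3 = s^2 - 2 x1 mod 11 = 8^2 - 2*0 = 9
y3 = s (x1 - x3) - y1 mod 11 = 8 * (0 - 9) - 4 = 1

2P = (9, 1)


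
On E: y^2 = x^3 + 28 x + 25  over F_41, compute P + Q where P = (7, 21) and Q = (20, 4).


P != Q, so use the chord formula.
s = (y2 - y1) / (x2 - x1) = (24) / (13) mod 41 = 5
x3 = s^2 - x1 - x2 mod 41 = 5^2 - 7 - 20 = 39
y3 = s (x1 - x3) - y1 mod 41 = 5 * (7 - 39) - 21 = 24

P + Q = (39, 24)


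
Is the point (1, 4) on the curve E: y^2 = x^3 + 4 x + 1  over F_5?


Check whether y^2 = x^3 + 4 x + 1 (mod 5) for (x, y) = (1, 4).
LHS: y^2 = 4^2 mod 5 = 1
RHS: x^3 + 4 x + 1 = 1^3 + 4*1 + 1 mod 5 = 1
LHS = RHS

Yes, on the curve


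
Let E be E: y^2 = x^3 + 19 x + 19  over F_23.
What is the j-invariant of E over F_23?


Delta = -16(4 a^3 + 27 b^2) mod 23 = 13
-1728 * (4 a)^3 = -1728 * (4*19)^3 mod 23 = 6
j = 6 * 13^(-1) mod 23 = 4

j = 4 (mod 23)


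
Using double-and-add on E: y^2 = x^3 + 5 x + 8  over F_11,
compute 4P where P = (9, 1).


k = 4 = 100_2 (binary, LSB first: 001)
Double-and-add from P = (9, 1):
  bit 0 = 0: acc unchanged = O
  bit 1 = 0: acc unchanged = O
  bit 2 = 1: acc = O + (1, 6) = (1, 6)

4P = (1, 6)


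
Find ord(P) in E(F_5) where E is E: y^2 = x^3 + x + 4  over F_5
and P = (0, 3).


Compute successive multiples of P until we hit O:
  1P = (0, 3)
  2P = (1, 1)
  3P = (3, 3)
  4P = (2, 2)
  5P = (2, 3)
  6P = (3, 2)
  7P = (1, 4)
  8P = (0, 2)
  ... (continuing to 9P)
  9P = O

ord(P) = 9


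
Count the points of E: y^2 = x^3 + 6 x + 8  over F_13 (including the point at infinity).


For each x in F_13, count y with y^2 = x^3 + 6 x + 8 mod 13:
  x = 3: RHS = 1, y in [1, 12]  -> 2 point(s)
  x = 6: RHS = 0, y in [0]  -> 1 point(s)
  x = 7: RHS = 3, y in [4, 9]  -> 2 point(s)
  x = 8: RHS = 9, y in [3, 10]  -> 2 point(s)
  x = 11: RHS = 1, y in [1, 12]  -> 2 point(s)
  x = 12: RHS = 1, y in [1, 12]  -> 2 point(s)
Affine points: 11. Add the point at infinity: total = 12.

#E(F_13) = 12


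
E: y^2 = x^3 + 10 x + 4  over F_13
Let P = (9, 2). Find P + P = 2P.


Doubling: s = (3 x1^2 + a) / (2 y1)
s = (3*9^2 + 10) / (2*2) mod 13 = 8
x3 = s^2 - 2 x1 mod 13 = 8^2 - 2*9 = 7
y3 = s (x1 - x3) - y1 mod 13 = 8 * (9 - 7) - 2 = 1

2P = (7, 1)


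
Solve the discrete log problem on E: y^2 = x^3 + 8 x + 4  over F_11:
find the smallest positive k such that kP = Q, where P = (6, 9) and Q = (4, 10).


Enumerate multiples of P until we hit Q = (4, 10):
  1P = (6, 9)
  2P = (4, 10)
Match found at i = 2.

k = 2


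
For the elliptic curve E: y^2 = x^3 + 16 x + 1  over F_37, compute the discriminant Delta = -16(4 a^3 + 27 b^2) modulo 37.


4 a^3 + 27 b^2 = 4*16^3 + 27*1^2 = 16384 + 27 = 16411
Delta = -16 * (16411) = -262576
Delta mod 37 = 13

Delta = 13 (mod 37)


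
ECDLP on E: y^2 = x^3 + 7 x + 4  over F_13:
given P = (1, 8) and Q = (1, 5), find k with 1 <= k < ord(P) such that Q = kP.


Enumerate multiples of P until we hit Q = (1, 5):
  1P = (1, 8)
  2P = (12, 3)
  3P = (3, 0)
  4P = (12, 10)
  5P = (1, 5)
Match found at i = 5.

k = 5


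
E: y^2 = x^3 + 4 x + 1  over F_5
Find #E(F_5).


For each x in F_5, count y with y^2 = x^3 + 4 x + 1 mod 5:
  x = 0: RHS = 1, y in [1, 4]  -> 2 point(s)
  x = 1: RHS = 1, y in [1, 4]  -> 2 point(s)
  x = 3: RHS = 0, y in [0]  -> 1 point(s)
  x = 4: RHS = 1, y in [1, 4]  -> 2 point(s)
Affine points: 7. Add the point at infinity: total = 8.

#E(F_5) = 8


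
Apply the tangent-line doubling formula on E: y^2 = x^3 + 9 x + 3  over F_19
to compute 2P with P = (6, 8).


Doubling: s = (3 x1^2 + a) / (2 y1)
s = (3*6^2 + 9) / (2*8) mod 19 = 18
x3 = s^2 - 2 x1 mod 19 = 18^2 - 2*6 = 8
y3 = s (x1 - x3) - y1 mod 19 = 18 * (6 - 8) - 8 = 13

2P = (8, 13)


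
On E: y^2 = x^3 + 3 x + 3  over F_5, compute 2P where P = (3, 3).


k = 2 = 10_2 (binary, LSB first: 01)
Double-and-add from P = (3, 3):
  bit 0 = 0: acc unchanged = O
  bit 1 = 1: acc = O + (4, 2) = (4, 2)

2P = (4, 2)


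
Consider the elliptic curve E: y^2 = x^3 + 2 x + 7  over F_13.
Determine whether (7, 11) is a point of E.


Check whether y^2 = x^3 + 2 x + 7 (mod 13) for (x, y) = (7, 11).
LHS: y^2 = 11^2 mod 13 = 4
RHS: x^3 + 2 x + 7 = 7^3 + 2*7 + 7 mod 13 = 0
LHS != RHS

No, not on the curve


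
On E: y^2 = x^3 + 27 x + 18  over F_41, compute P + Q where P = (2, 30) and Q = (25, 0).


P != Q, so use the chord formula.
s = (y2 - y1) / (x2 - x1) = (11) / (23) mod 41 = 29
x3 = s^2 - x1 - x2 mod 41 = 29^2 - 2 - 25 = 35
y3 = s (x1 - x3) - y1 mod 41 = 29 * (2 - 35) - 30 = 38

P + Q = (35, 38)


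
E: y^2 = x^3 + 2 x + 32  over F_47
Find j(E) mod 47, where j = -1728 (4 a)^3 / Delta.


Delta = -16(4 a^3 + 27 b^2) mod 47 = 1
-1728 * (4 a)^3 = -1728 * (4*2)^3 mod 47 = 39
j = 39 * 1^(-1) mod 47 = 39

j = 39 (mod 47)


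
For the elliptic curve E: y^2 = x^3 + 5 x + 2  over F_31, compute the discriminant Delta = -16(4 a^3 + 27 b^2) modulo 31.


4 a^3 + 27 b^2 = 4*5^3 + 27*2^2 = 500 + 108 = 608
Delta = -16 * (608) = -9728
Delta mod 31 = 6

Delta = 6 (mod 31)


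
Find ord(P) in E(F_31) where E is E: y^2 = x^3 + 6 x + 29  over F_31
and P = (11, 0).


Compute successive multiples of P until we hit O:
  1P = (11, 0)
  2P = O

ord(P) = 2


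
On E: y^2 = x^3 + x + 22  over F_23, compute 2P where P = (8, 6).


k = 2 = 10_2 (binary, LSB first: 01)
Double-and-add from P = (8, 6):
  bit 0 = 0: acc unchanged = O
  bit 1 = 1: acc = O + (9, 22) = (9, 22)

2P = (9, 22)


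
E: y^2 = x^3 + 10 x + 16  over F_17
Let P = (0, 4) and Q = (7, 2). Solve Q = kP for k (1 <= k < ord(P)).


Enumerate multiples of P until we hit Q = (7, 2):
  1P = (0, 4)
  2P = (9, 6)
  3P = (7, 2)
Match found at i = 3.

k = 3


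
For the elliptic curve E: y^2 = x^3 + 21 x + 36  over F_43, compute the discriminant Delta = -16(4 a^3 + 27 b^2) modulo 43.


4 a^3 + 27 b^2 = 4*21^3 + 27*36^2 = 37044 + 34992 = 72036
Delta = -16 * (72036) = -1152576
Delta mod 43 = 39

Delta = 39 (mod 43)


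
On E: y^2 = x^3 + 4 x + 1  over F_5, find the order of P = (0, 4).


Compute successive multiples of P until we hit O:
  1P = (0, 4)
  2P = (4, 4)
  3P = (1, 1)
  4P = (3, 0)
  5P = (1, 4)
  6P = (4, 1)
  7P = (0, 1)
  8P = O

ord(P) = 8


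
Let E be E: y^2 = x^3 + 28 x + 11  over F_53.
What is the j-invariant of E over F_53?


Delta = -16(4 a^3 + 27 b^2) mod 53 = 35
-1728 * (4 a)^3 = -1728 * (4*28)^3 mod 53 = 31
j = 31 * 35^(-1) mod 53 = 13

j = 13 (mod 53)


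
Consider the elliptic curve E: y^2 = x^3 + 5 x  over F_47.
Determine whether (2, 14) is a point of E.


Check whether y^2 = x^3 + 5 x + 0 (mod 47) for (x, y) = (2, 14).
LHS: y^2 = 14^2 mod 47 = 8
RHS: x^3 + 5 x + 0 = 2^3 + 5*2 + 0 mod 47 = 18
LHS != RHS

No, not on the curve


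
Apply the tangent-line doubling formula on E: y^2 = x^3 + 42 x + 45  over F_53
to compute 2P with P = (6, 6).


Doubling: s = (3 x1^2 + a) / (2 y1)
s = (3*6^2 + 42) / (2*6) mod 53 = 39
x3 = s^2 - 2 x1 mod 53 = 39^2 - 2*6 = 25
y3 = s (x1 - x3) - y1 mod 53 = 39 * (6 - 25) - 6 = 48

2P = (25, 48)


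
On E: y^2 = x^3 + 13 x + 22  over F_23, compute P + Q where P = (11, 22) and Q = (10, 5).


P != Q, so use the chord formula.
s = (y2 - y1) / (x2 - x1) = (6) / (22) mod 23 = 17
x3 = s^2 - x1 - x2 mod 23 = 17^2 - 11 - 10 = 15
y3 = s (x1 - x3) - y1 mod 23 = 17 * (11 - 15) - 22 = 2

P + Q = (15, 2)


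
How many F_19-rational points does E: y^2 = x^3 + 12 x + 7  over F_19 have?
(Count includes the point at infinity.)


For each x in F_19, count y with y^2 = x^3 + 12 x + 7 mod 19:
  x = 0: RHS = 7, y in [8, 11]  -> 2 point(s)
  x = 1: RHS = 1, y in [1, 18]  -> 2 point(s)
  x = 2: RHS = 1, y in [1, 18]  -> 2 point(s)
  x = 4: RHS = 5, y in [9, 10]  -> 2 point(s)
  x = 7: RHS = 16, y in [4, 15]  -> 2 point(s)
  x = 8: RHS = 7, y in [8, 11]  -> 2 point(s)
  x = 10: RHS = 6, y in [5, 14]  -> 2 point(s)
  x = 11: RHS = 7, y in [8, 11]  -> 2 point(s)
  x = 12: RHS = 17, y in [6, 13]  -> 2 point(s)
  x = 13: RHS = 4, y in [2, 17]  -> 2 point(s)
  x = 15: RHS = 9, y in [3, 16]  -> 2 point(s)
  x = 16: RHS = 1, y in [1, 18]  -> 2 point(s)
Affine points: 24. Add the point at infinity: total = 25.

#E(F_19) = 25


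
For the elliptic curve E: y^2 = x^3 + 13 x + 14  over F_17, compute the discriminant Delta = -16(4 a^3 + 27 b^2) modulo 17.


4 a^3 + 27 b^2 = 4*13^3 + 27*14^2 = 8788 + 5292 = 14080
Delta = -16 * (14080) = -225280
Delta mod 17 = 4

Delta = 4 (mod 17)


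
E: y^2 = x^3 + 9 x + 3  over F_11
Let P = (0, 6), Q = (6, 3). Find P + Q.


P != Q, so use the chord formula.
s = (y2 - y1) / (x2 - x1) = (8) / (6) mod 11 = 5
x3 = s^2 - x1 - x2 mod 11 = 5^2 - 0 - 6 = 8
y3 = s (x1 - x3) - y1 mod 11 = 5 * (0 - 8) - 6 = 9

P + Q = (8, 9)


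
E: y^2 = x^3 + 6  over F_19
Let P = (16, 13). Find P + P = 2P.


Doubling: s = (3 x1^2 + a) / (2 y1)
s = (3*16^2 + 0) / (2*13) mod 19 = 12
x3 = s^2 - 2 x1 mod 19 = 12^2 - 2*16 = 17
y3 = s (x1 - x3) - y1 mod 19 = 12 * (16 - 17) - 13 = 13

2P = (17, 13)


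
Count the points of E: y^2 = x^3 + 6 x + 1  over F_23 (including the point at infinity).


For each x in F_23, count y with y^2 = x^3 + 6 x + 1 mod 23:
  x = 0: RHS = 1, y in [1, 22]  -> 2 point(s)
  x = 1: RHS = 8, y in [10, 13]  -> 2 point(s)
  x = 3: RHS = 0, y in [0]  -> 1 point(s)
  x = 5: RHS = 18, y in [8, 15]  -> 2 point(s)
  x = 6: RHS = 0, y in [0]  -> 1 point(s)
  x = 7: RHS = 18, y in [8, 15]  -> 2 point(s)
  x = 8: RHS = 9, y in [3, 20]  -> 2 point(s)
  x = 9: RHS = 2, y in [5, 18]  -> 2 point(s)
  x = 10: RHS = 3, y in [7, 16]  -> 2 point(s)
  x = 11: RHS = 18, y in [8, 15]  -> 2 point(s)
  x = 14: RHS = 0, y in [0]  -> 1 point(s)
  x = 15: RHS = 16, y in [4, 19]  -> 2 point(s)
  x = 17: RHS = 2, y in [5, 18]  -> 2 point(s)
  x = 20: RHS = 2, y in [5, 18]  -> 2 point(s)
  x = 21: RHS = 4, y in [2, 21]  -> 2 point(s)
Affine points: 27. Add the point at infinity: total = 28.

#E(F_23) = 28


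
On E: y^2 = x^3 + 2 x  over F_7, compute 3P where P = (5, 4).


k = 3 = 11_2 (binary, LSB first: 11)
Double-and-add from P = (5, 4):
  bit 0 = 1: acc = O + (5, 4) = (5, 4)
  bit 1 = 1: acc = (5, 4) + (4, 3) = (6, 2)

3P = (6, 2)


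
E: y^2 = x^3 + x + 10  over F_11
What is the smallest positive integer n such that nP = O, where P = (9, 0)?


Compute successive multiples of P until we hit O:
  1P = (9, 0)
  2P = O

ord(P) = 2


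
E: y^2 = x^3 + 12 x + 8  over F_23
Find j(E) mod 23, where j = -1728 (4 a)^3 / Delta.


Delta = -16(4 a^3 + 27 b^2) mod 23 = 13
-1728 * (4 a)^3 = -1728 * (4*12)^3 mod 23 = 22
j = 22 * 13^(-1) mod 23 = 7

j = 7 (mod 23)


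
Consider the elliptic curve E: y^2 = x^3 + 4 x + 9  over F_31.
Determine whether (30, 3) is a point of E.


Check whether y^2 = x^3 + 4 x + 9 (mod 31) for (x, y) = (30, 3).
LHS: y^2 = 3^2 mod 31 = 9
RHS: x^3 + 4 x + 9 = 30^3 + 4*30 + 9 mod 31 = 4
LHS != RHS

No, not on the curve


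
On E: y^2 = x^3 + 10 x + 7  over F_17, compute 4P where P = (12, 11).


k = 4 = 100_2 (binary, LSB first: 001)
Double-and-add from P = (12, 11):
  bit 0 = 0: acc unchanged = O
  bit 1 = 0: acc unchanged = O
  bit 2 = 1: acc = O + (16, 9) = (16, 9)

4P = (16, 9)


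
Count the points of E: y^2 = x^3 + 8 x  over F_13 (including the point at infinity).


For each x in F_13, count y with y^2 = x^3 + 8 x + 0 mod 13:
  x = 0: RHS = 0, y in [0]  -> 1 point(s)
  x = 1: RHS = 9, y in [3, 10]  -> 2 point(s)
  x = 3: RHS = 12, y in [5, 8]  -> 2 point(s)
  x = 5: RHS = 9, y in [3, 10]  -> 2 point(s)
  x = 6: RHS = 4, y in [2, 11]  -> 2 point(s)
  x = 7: RHS = 9, y in [3, 10]  -> 2 point(s)
  x = 8: RHS = 4, y in [2, 11]  -> 2 point(s)
  x = 10: RHS = 1, y in [1, 12]  -> 2 point(s)
  x = 12: RHS = 4, y in [2, 11]  -> 2 point(s)
Affine points: 17. Add the point at infinity: total = 18.

#E(F_13) = 18


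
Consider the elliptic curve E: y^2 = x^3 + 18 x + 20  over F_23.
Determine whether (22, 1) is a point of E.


Check whether y^2 = x^3 + 18 x + 20 (mod 23) for (x, y) = (22, 1).
LHS: y^2 = 1^2 mod 23 = 1
RHS: x^3 + 18 x + 20 = 22^3 + 18*22 + 20 mod 23 = 1
LHS = RHS

Yes, on the curve


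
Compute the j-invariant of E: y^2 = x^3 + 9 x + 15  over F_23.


Delta = -16(4 a^3 + 27 b^2) mod 23 = 9
-1728 * (4 a)^3 = -1728 * (4*9)^3 mod 23 = 10
j = 10 * 9^(-1) mod 23 = 19

j = 19 (mod 23)


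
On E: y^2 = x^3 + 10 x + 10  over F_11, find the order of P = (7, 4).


Compute successive multiples of P until we hit O:
  1P = (7, 4)
  2P = (9, 9)
  3P = (4, 9)
  4P = (4, 2)
  5P = (9, 2)
  6P = (7, 7)
  7P = O

ord(P) = 7


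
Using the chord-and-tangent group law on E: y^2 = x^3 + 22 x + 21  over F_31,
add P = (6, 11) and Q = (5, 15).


P != Q, so use the chord formula.
s = (y2 - y1) / (x2 - x1) = (4) / (30) mod 31 = 27
x3 = s^2 - x1 - x2 mod 31 = 27^2 - 6 - 5 = 5
y3 = s (x1 - x3) - y1 mod 31 = 27 * (6 - 5) - 11 = 16

P + Q = (5, 16)


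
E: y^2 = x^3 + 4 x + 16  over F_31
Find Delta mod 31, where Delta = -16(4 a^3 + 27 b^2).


4 a^3 + 27 b^2 = 4*4^3 + 27*16^2 = 256 + 6912 = 7168
Delta = -16 * (7168) = -114688
Delta mod 31 = 12

Delta = 12 (mod 31)


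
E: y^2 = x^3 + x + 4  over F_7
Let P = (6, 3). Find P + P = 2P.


Doubling: s = (3 x1^2 + a) / (2 y1)
s = (3*6^2 + 1) / (2*3) mod 7 = 3
x3 = s^2 - 2 x1 mod 7 = 3^2 - 2*6 = 4
y3 = s (x1 - x3) - y1 mod 7 = 3 * (6 - 4) - 3 = 3

2P = (4, 3)


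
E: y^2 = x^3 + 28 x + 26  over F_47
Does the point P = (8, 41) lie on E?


Check whether y^2 = x^3 + 28 x + 26 (mod 47) for (x, y) = (8, 41).
LHS: y^2 = 41^2 mod 47 = 36
RHS: x^3 + 28 x + 26 = 8^3 + 28*8 + 26 mod 47 = 10
LHS != RHS

No, not on the curve


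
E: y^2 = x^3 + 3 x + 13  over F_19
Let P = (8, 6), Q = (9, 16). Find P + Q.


P != Q, so use the chord formula.
s = (y2 - y1) / (x2 - x1) = (10) / (1) mod 19 = 10
x3 = s^2 - x1 - x2 mod 19 = 10^2 - 8 - 9 = 7
y3 = s (x1 - x3) - y1 mod 19 = 10 * (8 - 7) - 6 = 4

P + Q = (7, 4)


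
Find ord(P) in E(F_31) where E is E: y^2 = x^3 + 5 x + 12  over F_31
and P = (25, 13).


Compute successive multiples of P until we hit O:
  1P = (25, 13)
  2P = (28, 30)
  3P = (17, 22)
  4P = (14, 25)
  5P = (6, 17)
  6P = (7, 24)
  7P = (1, 24)
  8P = (10, 15)
  ... (continuing to 27P)
  27P = O

ord(P) = 27


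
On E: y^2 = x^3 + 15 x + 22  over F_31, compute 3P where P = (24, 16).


k = 3 = 11_2 (binary, LSB first: 11)
Double-and-add from P = (24, 16):
  bit 0 = 1: acc = O + (24, 16) = (24, 16)
  bit 1 = 1: acc = (24, 16) + (1, 21) = (3, 1)

3P = (3, 1)


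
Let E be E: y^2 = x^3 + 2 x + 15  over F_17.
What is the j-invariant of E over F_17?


Delta = -16(4 a^3 + 27 b^2) mod 17 = 4
-1728 * (4 a)^3 = -1728 * (4*2)^3 mod 17 = 12
j = 12 * 4^(-1) mod 17 = 3

j = 3 (mod 17)


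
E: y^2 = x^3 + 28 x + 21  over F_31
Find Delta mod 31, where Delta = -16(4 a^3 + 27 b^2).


4 a^3 + 27 b^2 = 4*28^3 + 27*21^2 = 87808 + 11907 = 99715
Delta = -16 * (99715) = -1595440
Delta mod 31 = 6

Delta = 6 (mod 31)


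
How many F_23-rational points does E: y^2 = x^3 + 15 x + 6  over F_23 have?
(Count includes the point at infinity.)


For each x in F_23, count y with y^2 = x^3 + 15 x + 6 mod 23:
  x = 0: RHS = 6, y in [11, 12]  -> 2 point(s)
  x = 3: RHS = 9, y in [3, 20]  -> 2 point(s)
  x = 6: RHS = 13, y in [6, 17]  -> 2 point(s)
  x = 10: RHS = 6, y in [11, 12]  -> 2 point(s)
  x = 13: RHS = 6, y in [11, 12]  -> 2 point(s)
  x = 14: RHS = 16, y in [4, 19]  -> 2 point(s)
  x = 15: RHS = 18, y in [8, 15]  -> 2 point(s)
  x = 16: RHS = 18, y in [8, 15]  -> 2 point(s)
  x = 18: RHS = 13, y in [6, 17]  -> 2 point(s)
  x = 20: RHS = 3, y in [7, 16]  -> 2 point(s)
  x = 22: RHS = 13, y in [6, 17]  -> 2 point(s)
Affine points: 22. Add the point at infinity: total = 23.

#E(F_23) = 23


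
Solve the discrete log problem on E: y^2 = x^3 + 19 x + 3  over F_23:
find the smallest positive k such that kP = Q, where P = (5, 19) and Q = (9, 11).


Enumerate multiples of P until we hit Q = (9, 11):
  1P = (5, 19)
  2P = (3, 15)
  3P = (19, 22)
  4P = (17, 8)
  5P = (2, 7)
  6P = (9, 11)
Match found at i = 6.

k = 6


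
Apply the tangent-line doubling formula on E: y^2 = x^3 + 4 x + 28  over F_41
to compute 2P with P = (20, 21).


Doubling: s = (3 x1^2 + a) / (2 y1)
s = (3*20^2 + 4) / (2*21) mod 41 = 15
x3 = s^2 - 2 x1 mod 41 = 15^2 - 2*20 = 21
y3 = s (x1 - x3) - y1 mod 41 = 15 * (20 - 21) - 21 = 5

2P = (21, 5)


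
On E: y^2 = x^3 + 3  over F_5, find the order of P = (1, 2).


Compute successive multiples of P until we hit O:
  1P = (1, 2)
  2P = (2, 1)
  3P = (3, 0)
  4P = (2, 4)
  5P = (1, 3)
  6P = O

ord(P) = 6
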